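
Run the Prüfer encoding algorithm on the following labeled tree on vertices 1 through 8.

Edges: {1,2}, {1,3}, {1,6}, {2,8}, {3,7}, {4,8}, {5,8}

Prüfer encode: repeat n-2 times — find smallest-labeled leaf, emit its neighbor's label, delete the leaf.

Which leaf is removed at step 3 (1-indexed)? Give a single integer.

Step 1: current leaves = {4,5,6,7}. Remove leaf 4 (neighbor: 8).
Step 2: current leaves = {5,6,7}. Remove leaf 5 (neighbor: 8).
Step 3: current leaves = {6,7,8}. Remove leaf 6 (neighbor: 1).

Answer: 6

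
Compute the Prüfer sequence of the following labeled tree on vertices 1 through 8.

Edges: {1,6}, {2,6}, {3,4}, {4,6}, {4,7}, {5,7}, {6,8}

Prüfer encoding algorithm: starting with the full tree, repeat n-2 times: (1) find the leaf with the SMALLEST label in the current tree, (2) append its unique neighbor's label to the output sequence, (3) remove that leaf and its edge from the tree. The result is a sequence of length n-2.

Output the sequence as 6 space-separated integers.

Step 1: leaves = {1,2,3,5,8}. Remove smallest leaf 1, emit neighbor 6.
Step 2: leaves = {2,3,5,8}. Remove smallest leaf 2, emit neighbor 6.
Step 3: leaves = {3,5,8}. Remove smallest leaf 3, emit neighbor 4.
Step 4: leaves = {5,8}. Remove smallest leaf 5, emit neighbor 7.
Step 5: leaves = {7,8}. Remove smallest leaf 7, emit neighbor 4.
Step 6: leaves = {4,8}. Remove smallest leaf 4, emit neighbor 6.
Done: 2 vertices remain (6, 8). Sequence = [6 6 4 7 4 6]

Answer: 6 6 4 7 4 6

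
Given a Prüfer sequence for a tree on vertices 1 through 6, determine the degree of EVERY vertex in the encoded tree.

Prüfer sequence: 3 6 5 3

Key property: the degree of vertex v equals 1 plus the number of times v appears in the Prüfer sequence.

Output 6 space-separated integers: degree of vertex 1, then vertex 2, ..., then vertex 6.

p_1 = 3: count[3] becomes 1
p_2 = 6: count[6] becomes 1
p_3 = 5: count[5] becomes 1
p_4 = 3: count[3] becomes 2
Degrees (1 + count): deg[1]=1+0=1, deg[2]=1+0=1, deg[3]=1+2=3, deg[4]=1+0=1, deg[5]=1+1=2, deg[6]=1+1=2

Answer: 1 1 3 1 2 2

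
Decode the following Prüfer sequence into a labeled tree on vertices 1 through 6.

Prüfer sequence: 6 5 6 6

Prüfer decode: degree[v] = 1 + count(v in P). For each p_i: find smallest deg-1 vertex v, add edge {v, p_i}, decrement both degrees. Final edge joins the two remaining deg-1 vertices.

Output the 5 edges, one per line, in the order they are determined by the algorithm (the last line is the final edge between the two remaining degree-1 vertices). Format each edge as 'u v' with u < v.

Answer: 1 6
2 5
3 6
4 6
5 6

Derivation:
Initial degrees: {1:1, 2:1, 3:1, 4:1, 5:2, 6:4}
Step 1: smallest deg-1 vertex = 1, p_1 = 6. Add edge {1,6}. Now deg[1]=0, deg[6]=3.
Step 2: smallest deg-1 vertex = 2, p_2 = 5. Add edge {2,5}. Now deg[2]=0, deg[5]=1.
Step 3: smallest deg-1 vertex = 3, p_3 = 6. Add edge {3,6}. Now deg[3]=0, deg[6]=2.
Step 4: smallest deg-1 vertex = 4, p_4 = 6. Add edge {4,6}. Now deg[4]=0, deg[6]=1.
Final: two remaining deg-1 vertices are 5, 6. Add edge {5,6}.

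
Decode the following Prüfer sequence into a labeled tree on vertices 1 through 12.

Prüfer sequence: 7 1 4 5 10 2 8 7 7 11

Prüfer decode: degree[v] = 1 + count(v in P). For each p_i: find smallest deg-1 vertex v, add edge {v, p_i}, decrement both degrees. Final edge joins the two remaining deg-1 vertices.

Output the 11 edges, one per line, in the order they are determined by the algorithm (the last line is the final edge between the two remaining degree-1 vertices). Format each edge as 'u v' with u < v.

Initial degrees: {1:2, 2:2, 3:1, 4:2, 5:2, 6:1, 7:4, 8:2, 9:1, 10:2, 11:2, 12:1}
Step 1: smallest deg-1 vertex = 3, p_1 = 7. Add edge {3,7}. Now deg[3]=0, deg[7]=3.
Step 2: smallest deg-1 vertex = 6, p_2 = 1. Add edge {1,6}. Now deg[6]=0, deg[1]=1.
Step 3: smallest deg-1 vertex = 1, p_3 = 4. Add edge {1,4}. Now deg[1]=0, deg[4]=1.
Step 4: smallest deg-1 vertex = 4, p_4 = 5. Add edge {4,5}. Now deg[4]=0, deg[5]=1.
Step 5: smallest deg-1 vertex = 5, p_5 = 10. Add edge {5,10}. Now deg[5]=0, deg[10]=1.
Step 6: smallest deg-1 vertex = 9, p_6 = 2. Add edge {2,9}. Now deg[9]=0, deg[2]=1.
Step 7: smallest deg-1 vertex = 2, p_7 = 8. Add edge {2,8}. Now deg[2]=0, deg[8]=1.
Step 8: smallest deg-1 vertex = 8, p_8 = 7. Add edge {7,8}. Now deg[8]=0, deg[7]=2.
Step 9: smallest deg-1 vertex = 10, p_9 = 7. Add edge {7,10}. Now deg[10]=0, deg[7]=1.
Step 10: smallest deg-1 vertex = 7, p_10 = 11. Add edge {7,11}. Now deg[7]=0, deg[11]=1.
Final: two remaining deg-1 vertices are 11, 12. Add edge {11,12}.

Answer: 3 7
1 6
1 4
4 5
5 10
2 9
2 8
7 8
7 10
7 11
11 12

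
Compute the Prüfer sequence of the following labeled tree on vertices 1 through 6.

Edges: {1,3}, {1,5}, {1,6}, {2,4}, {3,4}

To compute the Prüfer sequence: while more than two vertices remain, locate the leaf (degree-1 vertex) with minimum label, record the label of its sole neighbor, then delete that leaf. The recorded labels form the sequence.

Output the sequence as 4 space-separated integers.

Answer: 4 3 1 1

Derivation:
Step 1: leaves = {2,5,6}. Remove smallest leaf 2, emit neighbor 4.
Step 2: leaves = {4,5,6}. Remove smallest leaf 4, emit neighbor 3.
Step 3: leaves = {3,5,6}. Remove smallest leaf 3, emit neighbor 1.
Step 4: leaves = {5,6}. Remove smallest leaf 5, emit neighbor 1.
Done: 2 vertices remain (1, 6). Sequence = [4 3 1 1]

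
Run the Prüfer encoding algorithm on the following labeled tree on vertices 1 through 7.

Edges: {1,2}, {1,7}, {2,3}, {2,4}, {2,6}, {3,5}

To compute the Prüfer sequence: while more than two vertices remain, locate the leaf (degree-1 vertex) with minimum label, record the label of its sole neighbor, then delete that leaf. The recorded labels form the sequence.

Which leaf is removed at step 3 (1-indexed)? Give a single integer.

Answer: 3

Derivation:
Step 1: current leaves = {4,5,6,7}. Remove leaf 4 (neighbor: 2).
Step 2: current leaves = {5,6,7}. Remove leaf 5 (neighbor: 3).
Step 3: current leaves = {3,6,7}. Remove leaf 3 (neighbor: 2).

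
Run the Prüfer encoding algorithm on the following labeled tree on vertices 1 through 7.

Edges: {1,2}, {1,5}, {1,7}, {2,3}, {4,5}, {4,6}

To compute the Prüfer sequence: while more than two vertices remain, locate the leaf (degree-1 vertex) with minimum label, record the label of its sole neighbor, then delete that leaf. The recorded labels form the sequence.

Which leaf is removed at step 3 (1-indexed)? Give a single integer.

Step 1: current leaves = {3,6,7}. Remove leaf 3 (neighbor: 2).
Step 2: current leaves = {2,6,7}. Remove leaf 2 (neighbor: 1).
Step 3: current leaves = {6,7}. Remove leaf 6 (neighbor: 4).

Answer: 6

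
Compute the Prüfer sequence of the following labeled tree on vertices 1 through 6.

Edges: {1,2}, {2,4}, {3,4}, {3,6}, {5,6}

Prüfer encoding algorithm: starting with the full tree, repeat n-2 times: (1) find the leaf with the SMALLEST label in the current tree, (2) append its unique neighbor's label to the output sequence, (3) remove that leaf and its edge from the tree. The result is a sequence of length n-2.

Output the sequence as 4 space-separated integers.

Step 1: leaves = {1,5}. Remove smallest leaf 1, emit neighbor 2.
Step 2: leaves = {2,5}. Remove smallest leaf 2, emit neighbor 4.
Step 3: leaves = {4,5}. Remove smallest leaf 4, emit neighbor 3.
Step 4: leaves = {3,5}. Remove smallest leaf 3, emit neighbor 6.
Done: 2 vertices remain (5, 6). Sequence = [2 4 3 6]

Answer: 2 4 3 6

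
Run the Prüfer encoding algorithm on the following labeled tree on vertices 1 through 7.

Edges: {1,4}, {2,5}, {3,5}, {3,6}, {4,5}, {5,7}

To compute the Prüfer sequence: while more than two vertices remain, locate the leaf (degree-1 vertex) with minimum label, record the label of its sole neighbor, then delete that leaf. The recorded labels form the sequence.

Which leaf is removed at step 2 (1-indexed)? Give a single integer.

Step 1: current leaves = {1,2,6,7}. Remove leaf 1 (neighbor: 4).
Step 2: current leaves = {2,4,6,7}. Remove leaf 2 (neighbor: 5).

Answer: 2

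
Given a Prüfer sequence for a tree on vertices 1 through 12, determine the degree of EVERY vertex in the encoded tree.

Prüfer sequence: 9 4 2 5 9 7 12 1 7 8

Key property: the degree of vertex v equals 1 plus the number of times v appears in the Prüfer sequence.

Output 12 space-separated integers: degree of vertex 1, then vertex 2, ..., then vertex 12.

p_1 = 9: count[9] becomes 1
p_2 = 4: count[4] becomes 1
p_3 = 2: count[2] becomes 1
p_4 = 5: count[5] becomes 1
p_5 = 9: count[9] becomes 2
p_6 = 7: count[7] becomes 1
p_7 = 12: count[12] becomes 1
p_8 = 1: count[1] becomes 1
p_9 = 7: count[7] becomes 2
p_10 = 8: count[8] becomes 1
Degrees (1 + count): deg[1]=1+1=2, deg[2]=1+1=2, deg[3]=1+0=1, deg[4]=1+1=2, deg[5]=1+1=2, deg[6]=1+0=1, deg[7]=1+2=3, deg[8]=1+1=2, deg[9]=1+2=3, deg[10]=1+0=1, deg[11]=1+0=1, deg[12]=1+1=2

Answer: 2 2 1 2 2 1 3 2 3 1 1 2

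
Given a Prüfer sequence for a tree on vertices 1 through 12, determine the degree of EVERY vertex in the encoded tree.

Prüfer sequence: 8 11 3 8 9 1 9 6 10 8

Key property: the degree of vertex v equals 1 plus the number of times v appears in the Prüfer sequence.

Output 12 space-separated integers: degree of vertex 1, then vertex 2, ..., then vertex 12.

p_1 = 8: count[8] becomes 1
p_2 = 11: count[11] becomes 1
p_3 = 3: count[3] becomes 1
p_4 = 8: count[8] becomes 2
p_5 = 9: count[9] becomes 1
p_6 = 1: count[1] becomes 1
p_7 = 9: count[9] becomes 2
p_8 = 6: count[6] becomes 1
p_9 = 10: count[10] becomes 1
p_10 = 8: count[8] becomes 3
Degrees (1 + count): deg[1]=1+1=2, deg[2]=1+0=1, deg[3]=1+1=2, deg[4]=1+0=1, deg[5]=1+0=1, deg[6]=1+1=2, deg[7]=1+0=1, deg[8]=1+3=4, deg[9]=1+2=3, deg[10]=1+1=2, deg[11]=1+1=2, deg[12]=1+0=1

Answer: 2 1 2 1 1 2 1 4 3 2 2 1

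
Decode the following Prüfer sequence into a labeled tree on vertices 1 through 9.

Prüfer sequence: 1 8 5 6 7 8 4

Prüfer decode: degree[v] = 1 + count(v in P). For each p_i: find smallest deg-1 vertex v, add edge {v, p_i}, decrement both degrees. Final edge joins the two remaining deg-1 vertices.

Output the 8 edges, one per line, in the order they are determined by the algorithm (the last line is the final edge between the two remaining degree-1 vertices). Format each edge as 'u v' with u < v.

Initial degrees: {1:2, 2:1, 3:1, 4:2, 5:2, 6:2, 7:2, 8:3, 9:1}
Step 1: smallest deg-1 vertex = 2, p_1 = 1. Add edge {1,2}. Now deg[2]=0, deg[1]=1.
Step 2: smallest deg-1 vertex = 1, p_2 = 8. Add edge {1,8}. Now deg[1]=0, deg[8]=2.
Step 3: smallest deg-1 vertex = 3, p_3 = 5. Add edge {3,5}. Now deg[3]=0, deg[5]=1.
Step 4: smallest deg-1 vertex = 5, p_4 = 6. Add edge {5,6}. Now deg[5]=0, deg[6]=1.
Step 5: smallest deg-1 vertex = 6, p_5 = 7. Add edge {6,7}. Now deg[6]=0, deg[7]=1.
Step 6: smallest deg-1 vertex = 7, p_6 = 8. Add edge {7,8}. Now deg[7]=0, deg[8]=1.
Step 7: smallest deg-1 vertex = 8, p_7 = 4. Add edge {4,8}. Now deg[8]=0, deg[4]=1.
Final: two remaining deg-1 vertices are 4, 9. Add edge {4,9}.

Answer: 1 2
1 8
3 5
5 6
6 7
7 8
4 8
4 9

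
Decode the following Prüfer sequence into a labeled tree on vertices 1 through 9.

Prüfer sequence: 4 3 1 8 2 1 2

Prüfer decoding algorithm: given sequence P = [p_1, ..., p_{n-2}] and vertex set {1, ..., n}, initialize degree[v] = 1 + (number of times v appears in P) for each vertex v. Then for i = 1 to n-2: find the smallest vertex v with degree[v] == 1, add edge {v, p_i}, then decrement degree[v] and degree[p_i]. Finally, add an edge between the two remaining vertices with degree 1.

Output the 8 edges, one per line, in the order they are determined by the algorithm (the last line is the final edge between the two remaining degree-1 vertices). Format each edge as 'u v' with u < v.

Answer: 4 5
3 4
1 3
6 8
2 7
1 8
1 2
2 9

Derivation:
Initial degrees: {1:3, 2:3, 3:2, 4:2, 5:1, 6:1, 7:1, 8:2, 9:1}
Step 1: smallest deg-1 vertex = 5, p_1 = 4. Add edge {4,5}. Now deg[5]=0, deg[4]=1.
Step 2: smallest deg-1 vertex = 4, p_2 = 3. Add edge {3,4}. Now deg[4]=0, deg[3]=1.
Step 3: smallest deg-1 vertex = 3, p_3 = 1. Add edge {1,3}. Now deg[3]=0, deg[1]=2.
Step 4: smallest deg-1 vertex = 6, p_4 = 8. Add edge {6,8}. Now deg[6]=0, deg[8]=1.
Step 5: smallest deg-1 vertex = 7, p_5 = 2. Add edge {2,7}. Now deg[7]=0, deg[2]=2.
Step 6: smallest deg-1 vertex = 8, p_6 = 1. Add edge {1,8}. Now deg[8]=0, deg[1]=1.
Step 7: smallest deg-1 vertex = 1, p_7 = 2. Add edge {1,2}. Now deg[1]=0, deg[2]=1.
Final: two remaining deg-1 vertices are 2, 9. Add edge {2,9}.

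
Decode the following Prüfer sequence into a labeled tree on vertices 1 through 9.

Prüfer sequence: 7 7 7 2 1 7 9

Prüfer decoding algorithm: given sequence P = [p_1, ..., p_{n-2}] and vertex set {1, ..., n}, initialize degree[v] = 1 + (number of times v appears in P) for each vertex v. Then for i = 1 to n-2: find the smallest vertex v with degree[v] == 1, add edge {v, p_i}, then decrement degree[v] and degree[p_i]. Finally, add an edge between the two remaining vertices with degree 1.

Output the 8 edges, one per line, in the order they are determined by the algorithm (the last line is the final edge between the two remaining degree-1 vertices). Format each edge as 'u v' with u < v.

Answer: 3 7
4 7
5 7
2 6
1 2
1 7
7 9
8 9

Derivation:
Initial degrees: {1:2, 2:2, 3:1, 4:1, 5:1, 6:1, 7:5, 8:1, 9:2}
Step 1: smallest deg-1 vertex = 3, p_1 = 7. Add edge {3,7}. Now deg[3]=0, deg[7]=4.
Step 2: smallest deg-1 vertex = 4, p_2 = 7. Add edge {4,7}. Now deg[4]=0, deg[7]=3.
Step 3: smallest deg-1 vertex = 5, p_3 = 7. Add edge {5,7}. Now deg[5]=0, deg[7]=2.
Step 4: smallest deg-1 vertex = 6, p_4 = 2. Add edge {2,6}. Now deg[6]=0, deg[2]=1.
Step 5: smallest deg-1 vertex = 2, p_5 = 1. Add edge {1,2}. Now deg[2]=0, deg[1]=1.
Step 6: smallest deg-1 vertex = 1, p_6 = 7. Add edge {1,7}. Now deg[1]=0, deg[7]=1.
Step 7: smallest deg-1 vertex = 7, p_7 = 9. Add edge {7,9}. Now deg[7]=0, deg[9]=1.
Final: two remaining deg-1 vertices are 8, 9. Add edge {8,9}.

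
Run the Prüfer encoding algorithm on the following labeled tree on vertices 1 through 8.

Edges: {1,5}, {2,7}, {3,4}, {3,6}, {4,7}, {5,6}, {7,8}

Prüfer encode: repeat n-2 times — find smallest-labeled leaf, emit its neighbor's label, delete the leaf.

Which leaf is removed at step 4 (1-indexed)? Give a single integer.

Answer: 6

Derivation:
Step 1: current leaves = {1,2,8}. Remove leaf 1 (neighbor: 5).
Step 2: current leaves = {2,5,8}. Remove leaf 2 (neighbor: 7).
Step 3: current leaves = {5,8}. Remove leaf 5 (neighbor: 6).
Step 4: current leaves = {6,8}. Remove leaf 6 (neighbor: 3).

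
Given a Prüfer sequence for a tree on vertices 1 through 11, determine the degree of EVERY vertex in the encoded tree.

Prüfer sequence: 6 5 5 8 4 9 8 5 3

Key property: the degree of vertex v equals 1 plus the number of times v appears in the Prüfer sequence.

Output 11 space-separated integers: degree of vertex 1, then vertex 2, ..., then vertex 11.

Answer: 1 1 2 2 4 2 1 3 2 1 1

Derivation:
p_1 = 6: count[6] becomes 1
p_2 = 5: count[5] becomes 1
p_3 = 5: count[5] becomes 2
p_4 = 8: count[8] becomes 1
p_5 = 4: count[4] becomes 1
p_6 = 9: count[9] becomes 1
p_7 = 8: count[8] becomes 2
p_8 = 5: count[5] becomes 3
p_9 = 3: count[3] becomes 1
Degrees (1 + count): deg[1]=1+0=1, deg[2]=1+0=1, deg[3]=1+1=2, deg[4]=1+1=2, deg[5]=1+3=4, deg[6]=1+1=2, deg[7]=1+0=1, deg[8]=1+2=3, deg[9]=1+1=2, deg[10]=1+0=1, deg[11]=1+0=1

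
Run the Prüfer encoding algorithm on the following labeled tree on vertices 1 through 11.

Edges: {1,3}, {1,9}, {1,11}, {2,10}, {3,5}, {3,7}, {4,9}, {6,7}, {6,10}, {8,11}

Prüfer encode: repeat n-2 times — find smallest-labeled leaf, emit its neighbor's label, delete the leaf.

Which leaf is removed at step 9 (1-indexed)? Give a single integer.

Step 1: current leaves = {2,4,5,8}. Remove leaf 2 (neighbor: 10).
Step 2: current leaves = {4,5,8,10}. Remove leaf 4 (neighbor: 9).
Step 3: current leaves = {5,8,9,10}. Remove leaf 5 (neighbor: 3).
Step 4: current leaves = {8,9,10}. Remove leaf 8 (neighbor: 11).
Step 5: current leaves = {9,10,11}. Remove leaf 9 (neighbor: 1).
Step 6: current leaves = {10,11}. Remove leaf 10 (neighbor: 6).
Step 7: current leaves = {6,11}. Remove leaf 6 (neighbor: 7).
Step 8: current leaves = {7,11}. Remove leaf 7 (neighbor: 3).
Step 9: current leaves = {3,11}. Remove leaf 3 (neighbor: 1).

Answer: 3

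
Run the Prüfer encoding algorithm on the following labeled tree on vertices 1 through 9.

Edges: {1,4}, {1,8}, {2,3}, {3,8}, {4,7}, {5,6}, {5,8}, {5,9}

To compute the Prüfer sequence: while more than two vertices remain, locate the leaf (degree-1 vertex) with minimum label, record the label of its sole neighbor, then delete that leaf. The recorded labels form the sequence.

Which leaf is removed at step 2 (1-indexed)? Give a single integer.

Step 1: current leaves = {2,6,7,9}. Remove leaf 2 (neighbor: 3).
Step 2: current leaves = {3,6,7,9}. Remove leaf 3 (neighbor: 8).

Answer: 3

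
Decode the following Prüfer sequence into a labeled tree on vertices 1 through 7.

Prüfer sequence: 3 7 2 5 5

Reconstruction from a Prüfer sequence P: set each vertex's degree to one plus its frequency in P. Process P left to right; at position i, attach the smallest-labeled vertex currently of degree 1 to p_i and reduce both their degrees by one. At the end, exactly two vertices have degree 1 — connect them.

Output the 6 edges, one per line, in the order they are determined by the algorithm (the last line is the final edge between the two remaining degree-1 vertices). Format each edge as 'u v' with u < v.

Answer: 1 3
3 7
2 4
2 5
5 6
5 7

Derivation:
Initial degrees: {1:1, 2:2, 3:2, 4:1, 5:3, 6:1, 7:2}
Step 1: smallest deg-1 vertex = 1, p_1 = 3. Add edge {1,3}. Now deg[1]=0, deg[3]=1.
Step 2: smallest deg-1 vertex = 3, p_2 = 7. Add edge {3,7}. Now deg[3]=0, deg[7]=1.
Step 3: smallest deg-1 vertex = 4, p_3 = 2. Add edge {2,4}. Now deg[4]=0, deg[2]=1.
Step 4: smallest deg-1 vertex = 2, p_4 = 5. Add edge {2,5}. Now deg[2]=0, deg[5]=2.
Step 5: smallest deg-1 vertex = 6, p_5 = 5. Add edge {5,6}. Now deg[6]=0, deg[5]=1.
Final: two remaining deg-1 vertices are 5, 7. Add edge {5,7}.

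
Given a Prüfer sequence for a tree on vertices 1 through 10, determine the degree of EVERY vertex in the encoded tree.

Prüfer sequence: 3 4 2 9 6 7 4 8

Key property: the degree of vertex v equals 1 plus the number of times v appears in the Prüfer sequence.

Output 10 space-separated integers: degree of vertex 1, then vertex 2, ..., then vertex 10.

p_1 = 3: count[3] becomes 1
p_2 = 4: count[4] becomes 1
p_3 = 2: count[2] becomes 1
p_4 = 9: count[9] becomes 1
p_5 = 6: count[6] becomes 1
p_6 = 7: count[7] becomes 1
p_7 = 4: count[4] becomes 2
p_8 = 8: count[8] becomes 1
Degrees (1 + count): deg[1]=1+0=1, deg[2]=1+1=2, deg[3]=1+1=2, deg[4]=1+2=3, deg[5]=1+0=1, deg[6]=1+1=2, deg[7]=1+1=2, deg[8]=1+1=2, deg[9]=1+1=2, deg[10]=1+0=1

Answer: 1 2 2 3 1 2 2 2 2 1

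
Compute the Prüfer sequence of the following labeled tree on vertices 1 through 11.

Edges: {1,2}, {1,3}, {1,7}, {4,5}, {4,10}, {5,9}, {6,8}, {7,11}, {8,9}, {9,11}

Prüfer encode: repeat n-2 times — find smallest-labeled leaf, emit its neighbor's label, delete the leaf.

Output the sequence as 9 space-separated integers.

Step 1: leaves = {2,3,6,10}. Remove smallest leaf 2, emit neighbor 1.
Step 2: leaves = {3,6,10}. Remove smallest leaf 3, emit neighbor 1.
Step 3: leaves = {1,6,10}. Remove smallest leaf 1, emit neighbor 7.
Step 4: leaves = {6,7,10}. Remove smallest leaf 6, emit neighbor 8.
Step 5: leaves = {7,8,10}. Remove smallest leaf 7, emit neighbor 11.
Step 6: leaves = {8,10,11}. Remove smallest leaf 8, emit neighbor 9.
Step 7: leaves = {10,11}. Remove smallest leaf 10, emit neighbor 4.
Step 8: leaves = {4,11}. Remove smallest leaf 4, emit neighbor 5.
Step 9: leaves = {5,11}. Remove smallest leaf 5, emit neighbor 9.
Done: 2 vertices remain (9, 11). Sequence = [1 1 7 8 11 9 4 5 9]

Answer: 1 1 7 8 11 9 4 5 9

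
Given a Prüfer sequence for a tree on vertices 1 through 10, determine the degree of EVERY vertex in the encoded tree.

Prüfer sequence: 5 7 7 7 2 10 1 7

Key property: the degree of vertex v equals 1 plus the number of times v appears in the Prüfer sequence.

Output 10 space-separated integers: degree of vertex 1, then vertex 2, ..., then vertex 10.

Answer: 2 2 1 1 2 1 5 1 1 2

Derivation:
p_1 = 5: count[5] becomes 1
p_2 = 7: count[7] becomes 1
p_3 = 7: count[7] becomes 2
p_4 = 7: count[7] becomes 3
p_5 = 2: count[2] becomes 1
p_6 = 10: count[10] becomes 1
p_7 = 1: count[1] becomes 1
p_8 = 7: count[7] becomes 4
Degrees (1 + count): deg[1]=1+1=2, deg[2]=1+1=2, deg[3]=1+0=1, deg[4]=1+0=1, deg[5]=1+1=2, deg[6]=1+0=1, deg[7]=1+4=5, deg[8]=1+0=1, deg[9]=1+0=1, deg[10]=1+1=2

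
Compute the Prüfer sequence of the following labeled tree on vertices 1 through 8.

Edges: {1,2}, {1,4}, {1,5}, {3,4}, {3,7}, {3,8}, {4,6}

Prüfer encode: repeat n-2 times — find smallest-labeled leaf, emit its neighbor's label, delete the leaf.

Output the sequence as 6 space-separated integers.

Answer: 1 1 4 4 3 3

Derivation:
Step 1: leaves = {2,5,6,7,8}. Remove smallest leaf 2, emit neighbor 1.
Step 2: leaves = {5,6,7,8}. Remove smallest leaf 5, emit neighbor 1.
Step 3: leaves = {1,6,7,8}. Remove smallest leaf 1, emit neighbor 4.
Step 4: leaves = {6,7,8}. Remove smallest leaf 6, emit neighbor 4.
Step 5: leaves = {4,7,8}. Remove smallest leaf 4, emit neighbor 3.
Step 6: leaves = {7,8}. Remove smallest leaf 7, emit neighbor 3.
Done: 2 vertices remain (3, 8). Sequence = [1 1 4 4 3 3]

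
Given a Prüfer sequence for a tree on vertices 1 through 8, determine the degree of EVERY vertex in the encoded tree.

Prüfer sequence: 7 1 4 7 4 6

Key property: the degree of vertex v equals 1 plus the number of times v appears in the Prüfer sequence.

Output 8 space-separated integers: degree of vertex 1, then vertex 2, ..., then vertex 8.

p_1 = 7: count[7] becomes 1
p_2 = 1: count[1] becomes 1
p_3 = 4: count[4] becomes 1
p_4 = 7: count[7] becomes 2
p_5 = 4: count[4] becomes 2
p_6 = 6: count[6] becomes 1
Degrees (1 + count): deg[1]=1+1=2, deg[2]=1+0=1, deg[3]=1+0=1, deg[4]=1+2=3, deg[5]=1+0=1, deg[6]=1+1=2, deg[7]=1+2=3, deg[8]=1+0=1

Answer: 2 1 1 3 1 2 3 1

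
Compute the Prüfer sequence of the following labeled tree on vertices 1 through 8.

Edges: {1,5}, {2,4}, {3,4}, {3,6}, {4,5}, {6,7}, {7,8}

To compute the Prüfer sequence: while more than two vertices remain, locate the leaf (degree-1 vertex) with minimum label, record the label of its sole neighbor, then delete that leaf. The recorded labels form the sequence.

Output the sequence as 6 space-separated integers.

Answer: 5 4 4 3 6 7

Derivation:
Step 1: leaves = {1,2,8}. Remove smallest leaf 1, emit neighbor 5.
Step 2: leaves = {2,5,8}. Remove smallest leaf 2, emit neighbor 4.
Step 3: leaves = {5,8}. Remove smallest leaf 5, emit neighbor 4.
Step 4: leaves = {4,8}. Remove smallest leaf 4, emit neighbor 3.
Step 5: leaves = {3,8}. Remove smallest leaf 3, emit neighbor 6.
Step 6: leaves = {6,8}. Remove smallest leaf 6, emit neighbor 7.
Done: 2 vertices remain (7, 8). Sequence = [5 4 4 3 6 7]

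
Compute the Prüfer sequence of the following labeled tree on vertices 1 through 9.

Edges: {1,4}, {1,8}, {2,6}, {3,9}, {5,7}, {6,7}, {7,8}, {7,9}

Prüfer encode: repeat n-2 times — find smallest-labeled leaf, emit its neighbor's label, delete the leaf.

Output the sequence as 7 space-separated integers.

Answer: 6 9 1 8 7 7 7

Derivation:
Step 1: leaves = {2,3,4,5}. Remove smallest leaf 2, emit neighbor 6.
Step 2: leaves = {3,4,5,6}. Remove smallest leaf 3, emit neighbor 9.
Step 3: leaves = {4,5,6,9}. Remove smallest leaf 4, emit neighbor 1.
Step 4: leaves = {1,5,6,9}. Remove smallest leaf 1, emit neighbor 8.
Step 5: leaves = {5,6,8,9}. Remove smallest leaf 5, emit neighbor 7.
Step 6: leaves = {6,8,9}. Remove smallest leaf 6, emit neighbor 7.
Step 7: leaves = {8,9}. Remove smallest leaf 8, emit neighbor 7.
Done: 2 vertices remain (7, 9). Sequence = [6 9 1 8 7 7 7]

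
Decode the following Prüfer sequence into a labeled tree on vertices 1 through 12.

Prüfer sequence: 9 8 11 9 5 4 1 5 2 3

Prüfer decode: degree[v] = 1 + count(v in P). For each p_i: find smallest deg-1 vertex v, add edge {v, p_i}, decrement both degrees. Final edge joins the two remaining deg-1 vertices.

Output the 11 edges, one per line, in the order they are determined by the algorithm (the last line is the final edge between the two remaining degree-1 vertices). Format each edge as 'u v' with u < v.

Initial degrees: {1:2, 2:2, 3:2, 4:2, 5:3, 6:1, 7:1, 8:2, 9:3, 10:1, 11:2, 12:1}
Step 1: smallest deg-1 vertex = 6, p_1 = 9. Add edge {6,9}. Now deg[6]=0, deg[9]=2.
Step 2: smallest deg-1 vertex = 7, p_2 = 8. Add edge {7,8}. Now deg[7]=0, deg[8]=1.
Step 3: smallest deg-1 vertex = 8, p_3 = 11. Add edge {8,11}. Now deg[8]=0, deg[11]=1.
Step 4: smallest deg-1 vertex = 10, p_4 = 9. Add edge {9,10}. Now deg[10]=0, deg[9]=1.
Step 5: smallest deg-1 vertex = 9, p_5 = 5. Add edge {5,9}. Now deg[9]=0, deg[5]=2.
Step 6: smallest deg-1 vertex = 11, p_6 = 4. Add edge {4,11}. Now deg[11]=0, deg[4]=1.
Step 7: smallest deg-1 vertex = 4, p_7 = 1. Add edge {1,4}. Now deg[4]=0, deg[1]=1.
Step 8: smallest deg-1 vertex = 1, p_8 = 5. Add edge {1,5}. Now deg[1]=0, deg[5]=1.
Step 9: smallest deg-1 vertex = 5, p_9 = 2. Add edge {2,5}. Now deg[5]=0, deg[2]=1.
Step 10: smallest deg-1 vertex = 2, p_10 = 3. Add edge {2,3}. Now deg[2]=0, deg[3]=1.
Final: two remaining deg-1 vertices are 3, 12. Add edge {3,12}.

Answer: 6 9
7 8
8 11
9 10
5 9
4 11
1 4
1 5
2 5
2 3
3 12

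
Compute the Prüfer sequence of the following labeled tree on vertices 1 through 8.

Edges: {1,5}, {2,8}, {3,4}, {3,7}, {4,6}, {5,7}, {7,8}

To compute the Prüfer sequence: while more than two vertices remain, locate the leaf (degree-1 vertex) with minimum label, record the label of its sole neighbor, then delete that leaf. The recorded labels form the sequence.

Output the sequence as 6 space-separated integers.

Step 1: leaves = {1,2,6}. Remove smallest leaf 1, emit neighbor 5.
Step 2: leaves = {2,5,6}. Remove smallest leaf 2, emit neighbor 8.
Step 3: leaves = {5,6,8}. Remove smallest leaf 5, emit neighbor 7.
Step 4: leaves = {6,8}. Remove smallest leaf 6, emit neighbor 4.
Step 5: leaves = {4,8}. Remove smallest leaf 4, emit neighbor 3.
Step 6: leaves = {3,8}. Remove smallest leaf 3, emit neighbor 7.
Done: 2 vertices remain (7, 8). Sequence = [5 8 7 4 3 7]

Answer: 5 8 7 4 3 7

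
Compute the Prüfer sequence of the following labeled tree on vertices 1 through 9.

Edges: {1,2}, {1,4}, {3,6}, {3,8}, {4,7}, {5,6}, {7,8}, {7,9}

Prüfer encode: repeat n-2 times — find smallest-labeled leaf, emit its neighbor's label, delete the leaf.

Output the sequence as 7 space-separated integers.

Answer: 1 4 7 6 3 8 7

Derivation:
Step 1: leaves = {2,5,9}. Remove smallest leaf 2, emit neighbor 1.
Step 2: leaves = {1,5,9}. Remove smallest leaf 1, emit neighbor 4.
Step 3: leaves = {4,5,9}. Remove smallest leaf 4, emit neighbor 7.
Step 4: leaves = {5,9}. Remove smallest leaf 5, emit neighbor 6.
Step 5: leaves = {6,9}. Remove smallest leaf 6, emit neighbor 3.
Step 6: leaves = {3,9}. Remove smallest leaf 3, emit neighbor 8.
Step 7: leaves = {8,9}. Remove smallest leaf 8, emit neighbor 7.
Done: 2 vertices remain (7, 9). Sequence = [1 4 7 6 3 8 7]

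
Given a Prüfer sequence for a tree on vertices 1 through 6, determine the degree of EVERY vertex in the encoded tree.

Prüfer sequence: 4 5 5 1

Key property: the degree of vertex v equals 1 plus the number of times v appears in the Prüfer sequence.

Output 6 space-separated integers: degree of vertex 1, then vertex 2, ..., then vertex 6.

p_1 = 4: count[4] becomes 1
p_2 = 5: count[5] becomes 1
p_3 = 5: count[5] becomes 2
p_4 = 1: count[1] becomes 1
Degrees (1 + count): deg[1]=1+1=2, deg[2]=1+0=1, deg[3]=1+0=1, deg[4]=1+1=2, deg[5]=1+2=3, deg[6]=1+0=1

Answer: 2 1 1 2 3 1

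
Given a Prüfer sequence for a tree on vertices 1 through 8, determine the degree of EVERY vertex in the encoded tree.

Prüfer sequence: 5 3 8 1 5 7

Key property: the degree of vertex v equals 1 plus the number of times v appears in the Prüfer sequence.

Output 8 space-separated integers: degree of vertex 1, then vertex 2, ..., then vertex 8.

p_1 = 5: count[5] becomes 1
p_2 = 3: count[3] becomes 1
p_3 = 8: count[8] becomes 1
p_4 = 1: count[1] becomes 1
p_5 = 5: count[5] becomes 2
p_6 = 7: count[7] becomes 1
Degrees (1 + count): deg[1]=1+1=2, deg[2]=1+0=1, deg[3]=1+1=2, deg[4]=1+0=1, deg[5]=1+2=3, deg[6]=1+0=1, deg[7]=1+1=2, deg[8]=1+1=2

Answer: 2 1 2 1 3 1 2 2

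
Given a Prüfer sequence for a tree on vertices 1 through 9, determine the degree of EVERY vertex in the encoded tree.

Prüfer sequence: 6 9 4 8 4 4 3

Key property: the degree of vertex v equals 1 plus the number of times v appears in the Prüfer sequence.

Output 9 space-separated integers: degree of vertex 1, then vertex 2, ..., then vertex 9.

Answer: 1 1 2 4 1 2 1 2 2

Derivation:
p_1 = 6: count[6] becomes 1
p_2 = 9: count[9] becomes 1
p_3 = 4: count[4] becomes 1
p_4 = 8: count[8] becomes 1
p_5 = 4: count[4] becomes 2
p_6 = 4: count[4] becomes 3
p_7 = 3: count[3] becomes 1
Degrees (1 + count): deg[1]=1+0=1, deg[2]=1+0=1, deg[3]=1+1=2, deg[4]=1+3=4, deg[5]=1+0=1, deg[6]=1+1=2, deg[7]=1+0=1, deg[8]=1+1=2, deg[9]=1+1=2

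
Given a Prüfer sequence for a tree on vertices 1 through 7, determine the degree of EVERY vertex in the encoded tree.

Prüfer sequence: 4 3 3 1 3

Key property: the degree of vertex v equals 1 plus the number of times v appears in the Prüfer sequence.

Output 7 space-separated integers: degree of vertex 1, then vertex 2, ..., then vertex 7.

p_1 = 4: count[4] becomes 1
p_2 = 3: count[3] becomes 1
p_3 = 3: count[3] becomes 2
p_4 = 1: count[1] becomes 1
p_5 = 3: count[3] becomes 3
Degrees (1 + count): deg[1]=1+1=2, deg[2]=1+0=1, deg[3]=1+3=4, deg[4]=1+1=2, deg[5]=1+0=1, deg[6]=1+0=1, deg[7]=1+0=1

Answer: 2 1 4 2 1 1 1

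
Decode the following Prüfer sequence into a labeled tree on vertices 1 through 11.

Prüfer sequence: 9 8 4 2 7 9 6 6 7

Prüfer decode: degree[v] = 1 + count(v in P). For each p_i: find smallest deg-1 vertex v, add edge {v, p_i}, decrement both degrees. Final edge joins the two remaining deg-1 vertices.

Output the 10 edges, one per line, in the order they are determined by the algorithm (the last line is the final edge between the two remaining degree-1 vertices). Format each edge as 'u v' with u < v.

Initial degrees: {1:1, 2:2, 3:1, 4:2, 5:1, 6:3, 7:3, 8:2, 9:3, 10:1, 11:1}
Step 1: smallest deg-1 vertex = 1, p_1 = 9. Add edge {1,9}. Now deg[1]=0, deg[9]=2.
Step 2: smallest deg-1 vertex = 3, p_2 = 8. Add edge {3,8}. Now deg[3]=0, deg[8]=1.
Step 3: smallest deg-1 vertex = 5, p_3 = 4. Add edge {4,5}. Now deg[5]=0, deg[4]=1.
Step 4: smallest deg-1 vertex = 4, p_4 = 2. Add edge {2,4}. Now deg[4]=0, deg[2]=1.
Step 5: smallest deg-1 vertex = 2, p_5 = 7. Add edge {2,7}. Now deg[2]=0, deg[7]=2.
Step 6: smallest deg-1 vertex = 8, p_6 = 9. Add edge {8,9}. Now deg[8]=0, deg[9]=1.
Step 7: smallest deg-1 vertex = 9, p_7 = 6. Add edge {6,9}. Now deg[9]=0, deg[6]=2.
Step 8: smallest deg-1 vertex = 10, p_8 = 6. Add edge {6,10}. Now deg[10]=0, deg[6]=1.
Step 9: smallest deg-1 vertex = 6, p_9 = 7. Add edge {6,7}. Now deg[6]=0, deg[7]=1.
Final: two remaining deg-1 vertices are 7, 11. Add edge {7,11}.

Answer: 1 9
3 8
4 5
2 4
2 7
8 9
6 9
6 10
6 7
7 11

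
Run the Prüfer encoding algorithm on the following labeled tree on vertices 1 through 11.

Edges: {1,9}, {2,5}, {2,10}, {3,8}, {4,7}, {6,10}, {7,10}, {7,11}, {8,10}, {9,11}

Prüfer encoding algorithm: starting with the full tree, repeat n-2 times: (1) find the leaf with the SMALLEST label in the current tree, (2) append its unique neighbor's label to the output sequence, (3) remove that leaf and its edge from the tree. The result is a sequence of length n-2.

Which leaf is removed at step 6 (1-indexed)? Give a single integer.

Answer: 6

Derivation:
Step 1: current leaves = {1,3,4,5,6}. Remove leaf 1 (neighbor: 9).
Step 2: current leaves = {3,4,5,6,9}. Remove leaf 3 (neighbor: 8).
Step 3: current leaves = {4,5,6,8,9}. Remove leaf 4 (neighbor: 7).
Step 4: current leaves = {5,6,8,9}. Remove leaf 5 (neighbor: 2).
Step 5: current leaves = {2,6,8,9}. Remove leaf 2 (neighbor: 10).
Step 6: current leaves = {6,8,9}. Remove leaf 6 (neighbor: 10).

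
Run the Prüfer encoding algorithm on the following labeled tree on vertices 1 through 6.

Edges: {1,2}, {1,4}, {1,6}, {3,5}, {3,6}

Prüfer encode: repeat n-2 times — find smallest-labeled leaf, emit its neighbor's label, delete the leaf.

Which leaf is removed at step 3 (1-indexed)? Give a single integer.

Step 1: current leaves = {2,4,5}. Remove leaf 2 (neighbor: 1).
Step 2: current leaves = {4,5}. Remove leaf 4 (neighbor: 1).
Step 3: current leaves = {1,5}. Remove leaf 1 (neighbor: 6).

Answer: 1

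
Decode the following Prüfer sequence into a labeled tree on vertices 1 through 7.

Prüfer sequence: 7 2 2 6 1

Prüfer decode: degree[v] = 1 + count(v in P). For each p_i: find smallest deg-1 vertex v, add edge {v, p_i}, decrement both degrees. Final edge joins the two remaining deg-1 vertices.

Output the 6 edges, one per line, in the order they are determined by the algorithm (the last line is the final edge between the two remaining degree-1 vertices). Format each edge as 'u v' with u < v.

Initial degrees: {1:2, 2:3, 3:1, 4:1, 5:1, 6:2, 7:2}
Step 1: smallest deg-1 vertex = 3, p_1 = 7. Add edge {3,7}. Now deg[3]=0, deg[7]=1.
Step 2: smallest deg-1 vertex = 4, p_2 = 2. Add edge {2,4}. Now deg[4]=0, deg[2]=2.
Step 3: smallest deg-1 vertex = 5, p_3 = 2. Add edge {2,5}. Now deg[5]=0, deg[2]=1.
Step 4: smallest deg-1 vertex = 2, p_4 = 6. Add edge {2,6}. Now deg[2]=0, deg[6]=1.
Step 5: smallest deg-1 vertex = 6, p_5 = 1. Add edge {1,6}. Now deg[6]=0, deg[1]=1.
Final: two remaining deg-1 vertices are 1, 7. Add edge {1,7}.

Answer: 3 7
2 4
2 5
2 6
1 6
1 7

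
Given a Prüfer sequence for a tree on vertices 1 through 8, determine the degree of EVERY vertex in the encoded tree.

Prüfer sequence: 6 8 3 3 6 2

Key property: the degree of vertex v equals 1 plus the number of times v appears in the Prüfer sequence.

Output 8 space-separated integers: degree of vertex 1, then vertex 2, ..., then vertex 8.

Answer: 1 2 3 1 1 3 1 2

Derivation:
p_1 = 6: count[6] becomes 1
p_2 = 8: count[8] becomes 1
p_3 = 3: count[3] becomes 1
p_4 = 3: count[3] becomes 2
p_5 = 6: count[6] becomes 2
p_6 = 2: count[2] becomes 1
Degrees (1 + count): deg[1]=1+0=1, deg[2]=1+1=2, deg[3]=1+2=3, deg[4]=1+0=1, deg[5]=1+0=1, deg[6]=1+2=3, deg[7]=1+0=1, deg[8]=1+1=2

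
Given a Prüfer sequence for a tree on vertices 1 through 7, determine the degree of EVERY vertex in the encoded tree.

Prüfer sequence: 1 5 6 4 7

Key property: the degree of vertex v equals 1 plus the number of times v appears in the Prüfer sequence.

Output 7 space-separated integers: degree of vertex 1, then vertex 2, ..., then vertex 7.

p_1 = 1: count[1] becomes 1
p_2 = 5: count[5] becomes 1
p_3 = 6: count[6] becomes 1
p_4 = 4: count[4] becomes 1
p_5 = 7: count[7] becomes 1
Degrees (1 + count): deg[1]=1+1=2, deg[2]=1+0=1, deg[3]=1+0=1, deg[4]=1+1=2, deg[5]=1+1=2, deg[6]=1+1=2, deg[7]=1+1=2

Answer: 2 1 1 2 2 2 2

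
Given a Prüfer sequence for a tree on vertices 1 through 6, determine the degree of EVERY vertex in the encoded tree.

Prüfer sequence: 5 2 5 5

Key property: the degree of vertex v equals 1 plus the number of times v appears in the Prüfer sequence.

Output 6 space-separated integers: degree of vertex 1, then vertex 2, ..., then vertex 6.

Answer: 1 2 1 1 4 1

Derivation:
p_1 = 5: count[5] becomes 1
p_2 = 2: count[2] becomes 1
p_3 = 5: count[5] becomes 2
p_4 = 5: count[5] becomes 3
Degrees (1 + count): deg[1]=1+0=1, deg[2]=1+1=2, deg[3]=1+0=1, deg[4]=1+0=1, deg[5]=1+3=4, deg[6]=1+0=1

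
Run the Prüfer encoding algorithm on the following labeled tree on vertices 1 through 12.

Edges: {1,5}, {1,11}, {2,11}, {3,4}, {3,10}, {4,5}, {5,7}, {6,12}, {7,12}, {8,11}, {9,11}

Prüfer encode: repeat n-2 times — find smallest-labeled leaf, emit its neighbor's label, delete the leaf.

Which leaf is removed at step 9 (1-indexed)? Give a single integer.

Step 1: current leaves = {2,6,8,9,10}. Remove leaf 2 (neighbor: 11).
Step 2: current leaves = {6,8,9,10}. Remove leaf 6 (neighbor: 12).
Step 3: current leaves = {8,9,10,12}. Remove leaf 8 (neighbor: 11).
Step 4: current leaves = {9,10,12}. Remove leaf 9 (neighbor: 11).
Step 5: current leaves = {10,11,12}. Remove leaf 10 (neighbor: 3).
Step 6: current leaves = {3,11,12}. Remove leaf 3 (neighbor: 4).
Step 7: current leaves = {4,11,12}. Remove leaf 4 (neighbor: 5).
Step 8: current leaves = {11,12}. Remove leaf 11 (neighbor: 1).
Step 9: current leaves = {1,12}. Remove leaf 1 (neighbor: 5).

Answer: 1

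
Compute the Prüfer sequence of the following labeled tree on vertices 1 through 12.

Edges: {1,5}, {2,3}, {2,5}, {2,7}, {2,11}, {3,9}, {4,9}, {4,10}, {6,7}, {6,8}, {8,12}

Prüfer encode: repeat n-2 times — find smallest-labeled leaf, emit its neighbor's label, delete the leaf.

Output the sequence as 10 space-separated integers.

Step 1: leaves = {1,10,11,12}. Remove smallest leaf 1, emit neighbor 5.
Step 2: leaves = {5,10,11,12}. Remove smallest leaf 5, emit neighbor 2.
Step 3: leaves = {10,11,12}. Remove smallest leaf 10, emit neighbor 4.
Step 4: leaves = {4,11,12}. Remove smallest leaf 4, emit neighbor 9.
Step 5: leaves = {9,11,12}. Remove smallest leaf 9, emit neighbor 3.
Step 6: leaves = {3,11,12}. Remove smallest leaf 3, emit neighbor 2.
Step 7: leaves = {11,12}. Remove smallest leaf 11, emit neighbor 2.
Step 8: leaves = {2,12}. Remove smallest leaf 2, emit neighbor 7.
Step 9: leaves = {7,12}. Remove smallest leaf 7, emit neighbor 6.
Step 10: leaves = {6,12}. Remove smallest leaf 6, emit neighbor 8.
Done: 2 vertices remain (8, 12). Sequence = [5 2 4 9 3 2 2 7 6 8]

Answer: 5 2 4 9 3 2 2 7 6 8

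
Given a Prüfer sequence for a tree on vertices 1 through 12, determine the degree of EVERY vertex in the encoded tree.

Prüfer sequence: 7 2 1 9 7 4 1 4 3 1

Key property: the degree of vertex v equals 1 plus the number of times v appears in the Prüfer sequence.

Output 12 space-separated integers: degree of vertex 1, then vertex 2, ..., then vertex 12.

Answer: 4 2 2 3 1 1 3 1 2 1 1 1

Derivation:
p_1 = 7: count[7] becomes 1
p_2 = 2: count[2] becomes 1
p_3 = 1: count[1] becomes 1
p_4 = 9: count[9] becomes 1
p_5 = 7: count[7] becomes 2
p_6 = 4: count[4] becomes 1
p_7 = 1: count[1] becomes 2
p_8 = 4: count[4] becomes 2
p_9 = 3: count[3] becomes 1
p_10 = 1: count[1] becomes 3
Degrees (1 + count): deg[1]=1+3=4, deg[2]=1+1=2, deg[3]=1+1=2, deg[4]=1+2=3, deg[5]=1+0=1, deg[6]=1+0=1, deg[7]=1+2=3, deg[8]=1+0=1, deg[9]=1+1=2, deg[10]=1+0=1, deg[11]=1+0=1, deg[12]=1+0=1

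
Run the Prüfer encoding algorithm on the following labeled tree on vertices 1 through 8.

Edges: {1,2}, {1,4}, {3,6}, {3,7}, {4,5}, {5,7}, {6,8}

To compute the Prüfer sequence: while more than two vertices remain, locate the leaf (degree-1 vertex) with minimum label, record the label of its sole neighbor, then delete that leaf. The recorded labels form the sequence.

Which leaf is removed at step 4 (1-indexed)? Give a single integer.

Answer: 5

Derivation:
Step 1: current leaves = {2,8}. Remove leaf 2 (neighbor: 1).
Step 2: current leaves = {1,8}. Remove leaf 1 (neighbor: 4).
Step 3: current leaves = {4,8}. Remove leaf 4 (neighbor: 5).
Step 4: current leaves = {5,8}. Remove leaf 5 (neighbor: 7).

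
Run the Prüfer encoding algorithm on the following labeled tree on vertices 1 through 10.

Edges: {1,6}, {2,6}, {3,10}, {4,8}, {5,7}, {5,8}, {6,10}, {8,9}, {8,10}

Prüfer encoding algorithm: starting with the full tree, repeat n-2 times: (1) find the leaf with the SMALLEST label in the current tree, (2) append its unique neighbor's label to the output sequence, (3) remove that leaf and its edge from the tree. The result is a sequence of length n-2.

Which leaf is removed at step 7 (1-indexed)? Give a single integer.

Answer: 5

Derivation:
Step 1: current leaves = {1,2,3,4,7,9}. Remove leaf 1 (neighbor: 6).
Step 2: current leaves = {2,3,4,7,9}. Remove leaf 2 (neighbor: 6).
Step 3: current leaves = {3,4,6,7,9}. Remove leaf 3 (neighbor: 10).
Step 4: current leaves = {4,6,7,9}. Remove leaf 4 (neighbor: 8).
Step 5: current leaves = {6,7,9}. Remove leaf 6 (neighbor: 10).
Step 6: current leaves = {7,9,10}. Remove leaf 7 (neighbor: 5).
Step 7: current leaves = {5,9,10}. Remove leaf 5 (neighbor: 8).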